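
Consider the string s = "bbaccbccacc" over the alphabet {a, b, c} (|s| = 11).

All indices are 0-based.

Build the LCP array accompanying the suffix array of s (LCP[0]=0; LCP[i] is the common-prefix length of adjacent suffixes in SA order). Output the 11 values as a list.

[0, 3, 0, 1, 1, 0, 1, 1, 1, 2, 2]

rank | idx | suffix
   0 |   8 | acc
   1 |   2 | accbccacc
   2 |   1 | baccbccacc
   3 |   0 | bbaccbccacc
   4 |   5 | bccacc
   5 |  10 | c
   6 |   7 | cacc
   7 |   4 | cbccacc
   8 |   9 | cc
   9 |   6 | ccacc
  10 |   3 | ccbccacc

SA = [8, 2, 1, 0, 5, 10, 7, 4, 9, 6, 3]
i: (SA[i-1],SA[i]) lcp shared
  1: (8,2) 3 'acc'
  2: (2,1) 0 ''
  3: (1,0) 1 'b'
  4: (0,5) 1 'b'
  5: (5,10) 0 ''
  6: (10,7) 1 'c'
  7: (7,4) 1 'c'
  8: (4,9) 1 'c'
  9: (9,6) 2 'cc'
  10: (6,3) 2 'cc'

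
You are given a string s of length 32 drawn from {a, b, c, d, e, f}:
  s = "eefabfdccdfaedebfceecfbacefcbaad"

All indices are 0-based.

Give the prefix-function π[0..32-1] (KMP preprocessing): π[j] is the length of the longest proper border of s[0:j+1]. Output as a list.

π[0] = 0
j=1 s[j]='e': π[1]=1 (border 'e')
j=2 s[j]='f': k: 1→0; π[2]=0 (border '')
j=3 s[j]='a': π[3]=0 (border '')
j=4 s[j]='b': π[4]=0 (border '')
j=5 s[j]='f': π[5]=0 (border '')
j=6 s[j]='d': π[6]=0 (border '')
j=7 s[j]='c': π[7]=0 (border '')
j=8 s[j]='c': π[8]=0 (border '')
j=9 s[j]='d': π[9]=0 (border '')
j=10 s[j]='f': π[10]=0 (border '')
j=11 s[j]='a': π[11]=0 (border '')
j=12 s[j]='e': π[12]=1 (border 'e')
j=13 s[j]='d': k: 1→0; π[13]=0 (border '')
j=14 s[j]='e': π[14]=1 (border 'e')
j=15 s[j]='b': k: 1→0; π[15]=0 (border '')
j=16 s[j]='f': π[16]=0 (border '')
j=17 s[j]='c': π[17]=0 (border '')
j=18 s[j]='e': π[18]=1 (border 'e')
j=19 s[j]='e': π[19]=2 (border 'ee')
j=20 s[j]='c': k: 2→1→0; π[20]=0 (border '')
j=21 s[j]='f': π[21]=0 (border '')
j=22 s[j]='b': π[22]=0 (border '')
j=23 s[j]='a': π[23]=0 (border '')
j=24 s[j]='c': π[24]=0 (border '')
j=25 s[j]='e': π[25]=1 (border 'e')
j=26 s[j]='f': k: 1→0; π[26]=0 (border '')
j=27 s[j]='c': π[27]=0 (border '')
j=28 s[j]='b': π[28]=0 (border '')
j=29 s[j]='a': π[29]=0 (border '')
j=30 s[j]='a': π[30]=0 (border '')
j=31 s[j]='d': π[31]=0 (border '')

[0, 1, 0, 0, 0, 0, 0, 0, 0, 0, 0, 0, 1, 0, 1, 0, 0, 0, 1, 2, 0, 0, 0, 0, 0, 1, 0, 0, 0, 0, 0, 0]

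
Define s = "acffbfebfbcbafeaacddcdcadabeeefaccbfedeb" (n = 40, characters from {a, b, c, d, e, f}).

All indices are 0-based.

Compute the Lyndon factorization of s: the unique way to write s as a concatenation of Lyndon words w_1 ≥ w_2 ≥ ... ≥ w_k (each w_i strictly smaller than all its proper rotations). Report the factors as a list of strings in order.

["acffbfebfbcbafe", "aacddcdcadabeeefaccbfedeb"]

emit factor 1: 'acffbfebfbcbafe' (i=0, period=15)
emit factor 2: 'aacddcdcadabeeefaccbfedeb' (i=15, period=25)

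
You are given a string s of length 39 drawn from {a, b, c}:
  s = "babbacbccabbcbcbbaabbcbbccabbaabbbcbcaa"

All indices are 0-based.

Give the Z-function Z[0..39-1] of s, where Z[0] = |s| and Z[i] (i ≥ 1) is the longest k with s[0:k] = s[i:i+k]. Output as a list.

Z[0]=39
i=1: i≥r, start 0; Z[1]=0
i=2: i≥r, start 0; Z[2]=1 extend→box=[2,3)
i=3: i≥r, start 0; Z[3]=2 extend→box=[3,5)
i=4: min(r-i=1, Z[1]=0)=0; Z[4]=0
i=5: i≥r, start 0; Z[5]=0
i=6: i≥r, start 0; Z[6]=1 extend→box=[6,7)
i=7: i≥r, start 0; Z[7]=0
i=8: i≥r, start 0; Z[8]=0
i=9: i≥r, start 0; Z[9]=0
i=10: i≥r, start 0; Z[10]=1 extend→box=[10,11)
i=11: i≥r, start 0; Z[11]=1 extend→box=[11,12)
i=12: i≥r, start 0; Z[12]=0
i=13: i≥r, start 0; Z[13]=1 extend→box=[13,14)
i=14: i≥r, start 0; Z[14]=0
i=15: i≥r, start 0; Z[15]=1 extend→box=[15,16)
i=16: i≥r, start 0; Z[16]=2 extend→box=[16,18)
i=17: min(r-i=1, Z[1]=0)=0; Z[17]=0
i=18: i≥r, start 0; Z[18]=0
i=19: i≥r, start 0; Z[19]=1 extend→box=[19,20)
i=20: i≥r, start 0; Z[20]=1 extend→box=[20,21)
i=21: i≥r, start 0; Z[21]=0
i=22: i≥r, start 0; Z[22]=1 extend→box=[22,23)
i=23: i≥r, start 0; Z[23]=1 extend→box=[23,24)
i=24: i≥r, start 0; Z[24]=0
i=25: i≥r, start 0; Z[25]=0
i=26: i≥r, start 0; Z[26]=0
i=27: i≥r, start 0; Z[27]=1 extend→box=[27,28)
i=28: i≥r, start 0; Z[28]=2 extend→box=[28,30)
i=29: min(r-i=1, Z[1]=0)=0; Z[29]=0
i=30: i≥r, start 0; Z[30]=0
i=31: i≥r, start 0; Z[31]=1 extend→box=[31,32)
i=32: i≥r, start 0; Z[32]=1 extend→box=[32,33)
i=33: i≥r, start 0; Z[33]=1 extend→box=[33,34)
i=34: i≥r, start 0; Z[34]=0
i=35: i≥r, start 0; Z[35]=1 extend→box=[35,36)
i=36: i≥r, start 0; Z[36]=0
i=37: i≥r, start 0; Z[37]=0
i=38: i≥r, start 0; Z[38]=0

[39, 0, 1, 2, 0, 0, 1, 0, 0, 0, 1, 1, 0, 1, 0, 1, 2, 0, 0, 1, 1, 0, 1, 1, 0, 0, 0, 1, 2, 0, 0, 1, 1, 1, 0, 1, 0, 0, 0]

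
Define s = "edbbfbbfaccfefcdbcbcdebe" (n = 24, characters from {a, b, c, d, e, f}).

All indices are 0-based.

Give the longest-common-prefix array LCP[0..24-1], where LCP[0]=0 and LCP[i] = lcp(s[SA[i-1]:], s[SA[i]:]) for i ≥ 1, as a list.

[0, 0, 3, 1, 2, 1, 1, 2, 0, 1, 1, 2, 1, 0, 2, 1, 0, 1, 1, 1, 0, 1, 1, 1]

sorted suffixes:
  #0 SA[0]=8  'accfefcdbcbcdebe'
  #1 SA[1]=5  'bbfaccfefcdbcbcdebe'
  #2 SA[2]=2  'bbfbbfaccfefcdbcbcdebe'
  #3 SA[3]=16  'bcbcdebe'
  #4 SA[4]=18  'bcdebe'
  #5 SA[5]=22  'be'
  #6 SA[6]=6  'bfaccfefcdbcbcdebe'
  #7 SA[7]=3  'bfbbfaccfefcdbcbcdebe'
  #8 SA[8]=17  'cbcdebe'
  #9 SA[9]=9  'ccfefcdbcbcdebe'
  #10 SA[10]=14  'cdbcbcdebe'
  #11 SA[11]=19  'cdebe'
  #12 SA[12]=10  'cfefcdbcbcdebe'
  #13 SA[13]=1  'dbbfbbfaccfefcdbcbcdebe'
  #14 SA[14]=15  'dbcbcdebe'
  #15 SA[15]=20  'debe'
  #16 SA[16]=23  'e'
  #17 SA[17]=21  'ebe'
  #18 SA[18]=0  'edbbfbbfaccfefcdbcbcdebe'
  #19 SA[19]=12  'efcdbcbcdebe'
  #20 SA[20]=7  'faccfefcdbcbcdebe'
  #21 SA[21]=4  'fbbfaccfefcdbcbcdebe'
  #22 SA[22]=13  'fcdbcbcdebe'
  #23 SA[23]=11  'fefcdbcbcdebe'

SA = [8, 5, 2, 16, 18, 22, 6, 3, 17, 9, 14, 19, 10, 1, 15, 20, 23, 21, 0, 12, 7, 4, 13, 11]
[i] adj suffixes → lcp
  [1] 8/5 → 0 ('')
  [2] 5/2 → 3 ('bbf')
  [3] 2/16 → 1 ('b')
  [4] 16/18 → 2 ('bc')
  [5] 18/22 → 1 ('b')
  [6] 22/6 → 1 ('b')
  [7] 6/3 → 2 ('bf')
  [8] 3/17 → 0 ('')
  [9] 17/9 → 1 ('c')
  [10] 9/14 → 1 ('c')
  [11] 14/19 → 2 ('cd')
  [12] 19/10 → 1 ('c')
  [13] 10/1 → 0 ('')
  [14] 1/15 → 2 ('db')
  [15] 15/20 → 1 ('d')
  [16] 20/23 → 0 ('')
  [17] 23/21 → 1 ('e')
  [18] 21/0 → 1 ('e')
  [19] 0/12 → 1 ('e')
  [20] 12/7 → 0 ('')
  [21] 7/4 → 1 ('f')
  [22] 4/13 → 1 ('f')
  [23] 13/11 → 1 ('f')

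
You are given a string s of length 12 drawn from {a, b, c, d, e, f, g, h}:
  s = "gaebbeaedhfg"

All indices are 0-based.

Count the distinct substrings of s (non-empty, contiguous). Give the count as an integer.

rank→(start, suffix):
  0 → (1, 'aebbeaedhfg')
  1 → (6, 'aedhfg')
  2 → (3, 'bbeaedhfg')
  3 → (4, 'beaedhfg')
  4 → (8, 'dhfg')
  5 → (5, 'eaedhfg')
  6 → (2, 'ebbeaedhfg')
  7 → (7, 'edhfg')
  8 → (10, 'fg')
  9 → (11, 'g')
  10 → (0, 'gaebbeaedhfg')
  11 → (9, 'hfg')

SA = [1, 6, 3, 4, 8, 5, 2, 7, 10, 11, 0, 9]
rank  pair      lcp
   1  s[1:],s[6:]  2  'ae'
   2  s[6:],s[3:]  0  ''
   3  s[3:],s[4:]  1  'b'
   4  s[4:],s[8:]  0  ''
   5  s[8:],s[5:]  0  ''
   6  s[5:],s[2:]  1  'e'
   7  s[2:],s[7:]  1  'e'
   8  s[7:],s[10:]  0  ''
   9  s[10:],s[11:]  0  ''
  10  s[11:],s[0:]  1  'g'
  11  s[0:],s[9:]  0  ''

n(n+1)/2 = 12·13/2 = 78
Σ LCP = 0 + 2 + 0 + 1 + 0 + 0 + 1 + 1 + 0 + 0 + 1 + 0 = 6
distinct = 78 − 6 = 72

72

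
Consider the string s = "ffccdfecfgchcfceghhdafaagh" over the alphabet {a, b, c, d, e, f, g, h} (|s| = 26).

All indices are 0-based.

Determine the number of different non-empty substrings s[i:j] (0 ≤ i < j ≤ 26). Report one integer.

329

rank | idx | suffix
   0 |  22 | aagh
   1 |  20 | afaagh
   2 |  23 | agh
   3 |   2 | ccdfecfgchcfceghhdafaagh
   4 |   3 | cdfecfgchcfceghhdafaagh
   5 |  14 | ceghhdafaagh
   6 |  12 | cfceghhdafaagh
   7 |   7 | cfgchcfceghhdafaagh
   8 |  10 | chcfceghhdafaagh
   9 |  19 | dafaagh
  10 |   4 | dfecfgchcfceghhdafaagh
  11 |   6 | ecfgchcfceghhdafaagh
  12 |  15 | eghhdafaagh
  13 |  21 | faagh
  14 |   1 | fccdfecfgchcfceghhdafaagh
  15 |  13 | fceghhdafaagh
  16 |   5 | fecfgchcfceghhdafaagh
  17 |   0 | ffccdfecfgchcfceghhdafaagh
  18 |   8 | fgchcfceghhdafaagh
  19 |   9 | gchcfceghhdafaagh
  20 |  24 | gh
  21 |  16 | ghhdafaagh
  22 |  25 | h
  23 |  11 | hcfceghhdafaagh
  24 |  18 | hdafaagh
  25 |  17 | hhdafaagh

SA = [22, 20, 23, 2, 3, 14, 12, 7, 10, 19, 4, 6, 15, 21, 1, 13, 5, 0, 8, 9, 24, 16, 25, 11, 18, 17]
[i] adj suffixes → lcp
  [1] 22/20 → 1 ('a')
  [2] 20/23 → 1 ('a')
  [3] 23/2 → 0 ('')
  [4] 2/3 → 1 ('c')
  [5] 3/14 → 1 ('c')
  [6] 14/12 → 1 ('c')
  [7] 12/7 → 2 ('cf')
  [8] 7/10 → 1 ('c')
  [9] 10/19 → 0 ('')
  [10] 19/4 → 1 ('d')
  [11] 4/6 → 0 ('')
  [12] 6/15 → 1 ('e')
  [13] 15/21 → 0 ('')
  [14] 21/1 → 1 ('f')
  [15] 1/13 → 2 ('fc')
  [16] 13/5 → 1 ('f')
  [17] 5/0 → 1 ('f')
  [18] 0/8 → 1 ('f')
  [19] 8/9 → 0 ('')
  [20] 9/24 → 1 ('g')
  [21] 24/16 → 2 ('gh')
  [22] 16/25 → 0 ('')
  [23] 25/11 → 1 ('h')
  [24] 11/18 → 1 ('h')
  [25] 18/17 → 1 ('h')

n(n+1)/2 = 26·27/2 = 351
Σ LCP = 0 + 1 + 1 + 0 + 1 + 1 + 1 + 2 + 1 + 0 + 1 + 0 + 1 + 0 + 1 + 2 + 1 + 1 + 1 + 0 + 1 + 2 + 0 + 1 + 1 + 1 = 22
distinct = 351 − 22 = 329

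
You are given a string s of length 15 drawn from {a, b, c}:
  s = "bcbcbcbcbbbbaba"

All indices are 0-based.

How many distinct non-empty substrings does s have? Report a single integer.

rank→(start, suffix):
  0 → (14, 'a')
  1 → (12, 'aba')
  2 → (13, 'ba')
  3 → (11, 'baba')
  4 → (10, 'bbaba')
  5 → (9, 'bbbaba')
  6 → (8, 'bbbbaba')
  7 → (6, 'bcbbbbaba')
  8 → (4, 'bcbcbbbbaba')
  9 → (2, 'bcbcbcbbbbaba')
  10 → (0, 'bcbcbcbcbbbbaba')
  11 → (7, 'cbbbbaba')
  12 → (5, 'cbcbbbbaba')
  13 → (3, 'cbcbcbbbbaba')
  14 → (1, 'cbcbcbcbbbbaba')

SA = [14, 12, 13, 11, 10, 9, 8, 6, 4, 2, 0, 7, 5, 3, 1]
[i] adj suffixes → lcp
  [1] 14/12 → 1 ('a')
  [2] 12/13 → 0 ('')
  [3] 13/11 → 2 ('ba')
  [4] 11/10 → 1 ('b')
  [5] 10/9 → 2 ('bb')
  [6] 9/8 → 3 ('bbb')
  [7] 8/6 → 1 ('b')
  [8] 6/4 → 3 ('bcb')
  [9] 4/2 → 5 ('bcbcb')
  [10] 2/0 → 7 ('bcbcbcb')
  [11] 0/7 → 0 ('')
  [12] 7/5 → 2 ('cb')
  [13] 5/3 → 4 ('cbcb')
  [14] 3/1 → 6 ('cbcbcb')

n(n+1)/2 = 15·16/2 = 120
Σ LCP = 0 + 1 + 0 + 2 + 1 + 2 + 3 + 1 + 3 + 5 + 7 + 0 + 2 + 4 + 6 = 37
distinct = 120 − 37 = 83

83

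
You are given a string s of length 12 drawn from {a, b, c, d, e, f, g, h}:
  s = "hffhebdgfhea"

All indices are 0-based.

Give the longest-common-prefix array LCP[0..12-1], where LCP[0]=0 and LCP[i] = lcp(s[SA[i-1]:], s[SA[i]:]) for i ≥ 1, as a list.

rank | idx | suffix
   0 |  11 | a
   1 |   5 | bdgfhea
   2 |   6 | dgfhea
   3 |  10 | ea
   4 |   4 | ebdgfhea
   5 |   1 | ffhebdgfhea
   6 |   8 | fhea
   7 |   2 | fhebdgfhea
   8 |   7 | gfhea
   9 |   9 | hea
  10 |   3 | hebdgfhea
  11 |   0 | hffhebdgfhea

SA = [11, 5, 6, 10, 4, 1, 8, 2, 7, 9, 3, 0]
i: (SA[i-1],SA[i]) lcp shared
  1: (11,5) 0 ''
  2: (5,6) 0 ''
  3: (6,10) 0 ''
  4: (10,4) 1 'e'
  5: (4,1) 0 ''
  6: (1,8) 1 'f'
  7: (8,2) 3 'fhe'
  8: (2,7) 0 ''
  9: (7,9) 0 ''
  10: (9,3) 2 'he'
  11: (3,0) 1 'h'

[0, 0, 0, 0, 1, 0, 1, 3, 0, 0, 2, 1]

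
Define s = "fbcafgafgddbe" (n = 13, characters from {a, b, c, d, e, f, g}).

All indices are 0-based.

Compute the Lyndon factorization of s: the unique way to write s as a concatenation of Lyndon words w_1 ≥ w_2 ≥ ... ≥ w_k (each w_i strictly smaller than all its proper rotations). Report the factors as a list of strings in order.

["f", "bc", "afgafgddbe"]

emit factor 1: 'f' (i=0, period=1)
emit factor 2: 'bc' (i=1, period=2)
emit factor 3: 'afgafgddbe' (i=3, period=10)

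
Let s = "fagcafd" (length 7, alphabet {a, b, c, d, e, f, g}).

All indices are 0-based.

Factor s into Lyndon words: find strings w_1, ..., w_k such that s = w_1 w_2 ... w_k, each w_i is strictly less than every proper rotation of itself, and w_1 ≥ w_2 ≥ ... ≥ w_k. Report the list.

emit factor 1: 'f' (i=0, period=1)
emit factor 2: 'agc' (i=1, period=3)
emit factor 3: 'afd' (i=4, period=3)

["f", "agc", "afd"]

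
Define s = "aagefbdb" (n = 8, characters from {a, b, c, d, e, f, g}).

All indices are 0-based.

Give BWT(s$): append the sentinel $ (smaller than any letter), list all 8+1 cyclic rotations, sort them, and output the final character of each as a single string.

b$adfbgea

rank  rotation   last
    0  $aagefbdb  b
    1  aagefbdb$  $
    2  agefbdb$a  a
    3  b$aagefbd  d
    4  bdb$aagef  f
    5  db$aagefb  b
    6  efbdb$aag  g
    7  fbdb$aage  e
    8  gefbdb$aa  a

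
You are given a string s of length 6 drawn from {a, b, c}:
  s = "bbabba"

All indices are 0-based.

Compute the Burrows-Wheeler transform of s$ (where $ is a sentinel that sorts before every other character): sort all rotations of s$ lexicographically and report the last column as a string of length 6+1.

rank  rotation last
    0  $bbabba  a
    1  a$bbabb  b
    2  abba$bb  b
    3  ba$bbab  b
    4  babba$b  b
    5  bba$bba  a
    6  bbabba$  $

abbbba$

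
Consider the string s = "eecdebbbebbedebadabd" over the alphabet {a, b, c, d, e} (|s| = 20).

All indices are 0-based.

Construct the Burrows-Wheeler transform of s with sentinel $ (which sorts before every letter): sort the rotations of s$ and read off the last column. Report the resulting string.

ddbeebeabbebaecddbeb$

rank  rotation               last
    0  $eecdebbbebbedebadabd  d
    1  abd$eecdebbbebbedebad  d
    2  adabd$eecdebbbebbedeb  b
    3  badabd$eecdebbbebbede  e
    4  bbbebbedebadabd$eecde  e
    5  bbebbedebadabd$eecdeb  b
    6  bbedebadabd$eecdebbbe  e
    7  bd$eecdebbbebbedebada  a
    8  bebbedebadabd$eecdebb  b
    9  bedebadabd$eecdebbbeb  b
   10  cdebbbebbedebadabd$ee  e
   11  d$eecdebbbebbedebadab  b
   12  dabd$eecdebbbebbedeba  a
   13  debadabd$eecdebbbebbe  e
   14  debbbebbedebadabd$eec  c
   15  ebadabd$eecdebbbebbed  d
   16  ebbbebbedebadabd$eecd  d
   17  ebbedebadabd$eecdebbb  b
   18  ecdebbbebbedebadabd$e  e
   19  edebadabd$eecdebbbebb  b
   20  eecdebbbebbedebadabd$  $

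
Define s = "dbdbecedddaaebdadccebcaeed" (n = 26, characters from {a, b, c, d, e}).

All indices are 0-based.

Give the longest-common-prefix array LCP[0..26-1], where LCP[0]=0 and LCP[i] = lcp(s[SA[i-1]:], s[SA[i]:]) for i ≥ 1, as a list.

[0, 1, 1, 2, 0, 1, 2, 1, 0, 1, 1, 2, 0, 1, 2, 1, 2, 1, 1, 2, 0, 2, 1, 1, 2, 1]

rank | idx | suffix
   0 |  10 | aaebdadccebcaeed
   1 |  15 | adccebcaeed
   2 |  11 | aebdadccebcaeed
   3 |  22 | aeed
   4 |  20 | bcaeed
   5 |  13 | bdadccebcaeed
   6 |   1 | bdbecedddaaebdadccebcaeed
   7 |   3 | becedddaaebdadccebcaeed
   8 |  21 | caeed
   9 |  17 | ccebcaeed
  10 |  18 | cebcaeed
  11 |   5 | cedddaaebdadccebcaeed
  12 |  25 | d
  13 |   9 | daaebdadccebcaeed
  14 |  14 | dadccebcaeed
  15 |   0 | dbdbecedddaaebdadccebcaeed
  16 |   2 | dbecedddaaebdadccebcaeed
  17 |  16 | dccebcaeed
  18 |   8 | ddaaebdadccebcaeed
  19 |   7 | dddaaebdadccebcaeed
  20 |  19 | ebcaeed
  21 |  12 | ebdadccebcaeed
  22 |   4 | ecedddaaebdadccebcaeed
  23 |  24 | ed
  24 |   6 | edddaaebdadccebcaeed
  25 |  23 | eed

SA = [10, 15, 11, 22, 20, 13, 1, 3, 21, 17, 18, 5, 25, 9, 14, 0, 2, 16, 8, 7, 19, 12, 4, 24, 6, 23]
i: (SA[i-1],SA[i]) lcp shared
  1: (10,15) 1 'a'
  2: (15,11) 1 'a'
  3: (11,22) 2 'ae'
  4: (22,20) 0 ''
  5: (20,13) 1 'b'
  6: (13,1) 2 'bd'
  7: (1,3) 1 'b'
  8: (3,21) 0 ''
  9: (21,17) 1 'c'
  10: (17,18) 1 'c'
  11: (18,5) 2 'ce'
  12: (5,25) 0 ''
  13: (25,9) 1 'd'
  14: (9,14) 2 'da'
  15: (14,0) 1 'd'
  16: (0,2) 2 'db'
  17: (2,16) 1 'd'
  18: (16,8) 1 'd'
  19: (8,7) 2 'dd'
  20: (7,19) 0 ''
  21: (19,12) 2 'eb'
  22: (12,4) 1 'e'
  23: (4,24) 1 'e'
  24: (24,6) 2 'ed'
  25: (6,23) 1 'e'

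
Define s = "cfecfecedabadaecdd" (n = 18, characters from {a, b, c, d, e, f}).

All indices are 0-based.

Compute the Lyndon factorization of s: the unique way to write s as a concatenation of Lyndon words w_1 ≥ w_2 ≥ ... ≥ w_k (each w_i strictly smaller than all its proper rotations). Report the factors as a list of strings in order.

["cfe", "cfe", "ced", "abadaecdd"]

emit factor 1: 'cfe' (i=0, period=3)
emit factor 2: 'cfe' (i=3, period=3)
emit factor 3: 'ced' (i=6, period=3)
emit factor 4: 'abadaecdd' (i=9, period=9)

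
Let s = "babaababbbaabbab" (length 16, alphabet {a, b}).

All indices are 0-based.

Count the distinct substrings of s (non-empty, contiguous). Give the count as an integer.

103

rank→(start, suffix):
  0 → (3, 'aababbbaabbab')
  1 → (10, 'aabbab')
  2 → (14, 'ab')
  3 → (1, 'abaababbbaabbab')
  4 → (4, 'ababbbaabbab')
  5 → (11, 'abbab')
  6 → (6, 'abbbaabbab')
  7 → (15, 'b')
  8 → (2, 'baababbbaabbab')
  9 → (9, 'baabbab')
  10 → (13, 'bab')
  11 → (0, 'babaababbbaabbab')
  12 → (5, 'babbbaabbab')
  13 → (8, 'bbaabbab')
  14 → (12, 'bbab')
  15 → (7, 'bbbaabbab')

SA = [3, 10, 14, 1, 4, 11, 6, 15, 2, 9, 13, 0, 5, 8, 12, 7]
rank  pair      lcp
   1  s[3:],s[10:]  3  'aab'
   2  s[10:],s[14:]  1  'a'
   3  s[14:],s[1:]  2  'ab'
   4  s[1:],s[4:]  3  'aba'
   5  s[4:],s[11:]  2  'ab'
   6  s[11:],s[6:]  3  'abb'
   7  s[6:],s[15:]  0  ''
   8  s[15:],s[2:]  1  'b'
   9  s[2:],s[9:]  4  'baab'
  10  s[9:],s[13:]  2  'ba'
  11  s[13:],s[0:]  3  'bab'
  12  s[0:],s[5:]  3  'bab'
  13  s[5:],s[8:]  1  'b'
  14  s[8:],s[12:]  3  'bba'
  15  s[12:],s[7:]  2  'bb'

n(n+1)/2 = 16·17/2 = 136
Σ LCP = 0 + 3 + 1 + 2 + 3 + 2 + 3 + 0 + 1 + 4 + 2 + 3 + 3 + 1 + 3 + 2 = 33
distinct = 136 − 33 = 103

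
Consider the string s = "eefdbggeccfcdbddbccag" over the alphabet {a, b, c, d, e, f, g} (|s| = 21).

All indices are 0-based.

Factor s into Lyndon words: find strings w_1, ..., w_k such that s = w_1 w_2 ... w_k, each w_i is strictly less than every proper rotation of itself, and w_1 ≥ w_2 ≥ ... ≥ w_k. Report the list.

emit factor 1: 'eef' (i=0, period=3)
emit factor 2: 'd' (i=3, period=1)
emit factor 3: 'bggeccfcd' (i=4, period=9)
emit factor 4: 'bdd' (i=13, period=3)
emit factor 5: 'bcc' (i=16, period=3)
emit factor 6: 'ag' (i=19, period=2)

["eef", "d", "bggeccfcd", "bdd", "bcc", "ag"]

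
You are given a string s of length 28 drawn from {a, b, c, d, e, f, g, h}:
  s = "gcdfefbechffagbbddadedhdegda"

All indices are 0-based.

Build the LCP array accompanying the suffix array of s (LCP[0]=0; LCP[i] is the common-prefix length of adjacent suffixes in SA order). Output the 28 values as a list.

rank→(start, suffix):
  0 → (27, 'a')
  1 → (18, 'adedhdegda')
  2 → (12, 'agbbddadedhdegda')
  3 → (14, 'bbddadedhdegda')
  4 → (15, 'bddadedhdegda')
  5 → (6, 'bechffagbbddadedhdegda')
  6 → (1, 'cdfefbechffagbbddadedhdegda')
  7 → (8, 'chffagbbddadedhdegda')
  8 → (26, 'da')
  9 → (17, 'dadedhdegda')
  10 → (16, 'ddadedhdegda')
  11 → (19, 'dedhdegda')
  12 → (23, 'degda')
  13 → (2, 'dfefbechffagbbddadedhdegda')
  14 → (21, 'dhdegda')
  15 → (7, 'echffagbbddadedhdegda')
  16 → (20, 'edhdegda')
  17 → (4, 'efbechffagbbddadedhdegda')
  18 → (24, 'egda')
  19 → (11, 'fagbbddadedhdegda')
  20 → (5, 'fbechffagbbddadedhdegda')
  21 → (3, 'fefbechffagbbddadedhdegda')
  22 → (10, 'ffagbbddadedhdegda')
  23 → (13, 'gbbddadedhdegda')
  24 → (0, 'gcdfefbechffagbbddadedhdegda')
  25 → (25, 'gda')
  26 → (22, 'hdegda')
  27 → (9, 'hffagbbddadedhdegda')

SA = [27, 18, 12, 14, 15, 6, 1, 8, 26, 17, 16, 19, 23, 2, 21, 7, 20, 4, 24, 11, 5, 3, 10, 13, 0, 25, 22, 9]
rank  pair      lcp
   1  s[27:],s[18:]  1  'a'
   2  s[18:],s[12:]  1  'a'
   3  s[12:],s[14:]  0  ''
   4  s[14:],s[15:]  1  'b'
   5  s[15:],s[6:]  1  'b'
   6  s[6:],s[1:]  0  ''
   7  s[1:],s[8:]  1  'c'
   8  s[8:],s[26:]  0  ''
   9  s[26:],s[17:]  2  'da'
  10  s[17:],s[16:]  1  'd'
  11  s[16:],s[19:]  1  'd'
  12  s[19:],s[23:]  2  'de'
  13  s[23:],s[2:]  1  'd'
  14  s[2:],s[21:]  1  'd'
  15  s[21:],s[7:]  0  ''
  16  s[7:],s[20:]  1  'e'
  17  s[20:],s[4:]  1  'e'
  18  s[4:],s[24:]  1  'e'
  19  s[24:],s[11:]  0  ''
  20  s[11:],s[5:]  1  'f'
  21  s[5:],s[3:]  1  'f'
  22  s[3:],s[10:]  1  'f'
  23  s[10:],s[13:]  0  ''
  24  s[13:],s[0:]  1  'g'
  25  s[0:],s[25:]  1  'g'
  26  s[25:],s[22:]  0  ''
  27  s[22:],s[9:]  1  'h'

[0, 1, 1, 0, 1, 1, 0, 1, 0, 2, 1, 1, 2, 1, 1, 0, 1, 1, 1, 0, 1, 1, 1, 0, 1, 1, 0, 1]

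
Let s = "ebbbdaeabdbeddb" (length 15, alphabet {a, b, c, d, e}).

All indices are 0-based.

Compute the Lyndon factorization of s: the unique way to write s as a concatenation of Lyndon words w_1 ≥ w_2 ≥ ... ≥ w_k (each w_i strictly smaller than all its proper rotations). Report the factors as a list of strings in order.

emit factor 1: 'e' (i=0, period=1)
emit factor 2: 'bbbd' (i=1, period=4)
emit factor 3: 'ae' (i=5, period=2)
emit factor 4: 'abdbeddb' (i=7, period=8)

["e", "bbbd", "ae", "abdbeddb"]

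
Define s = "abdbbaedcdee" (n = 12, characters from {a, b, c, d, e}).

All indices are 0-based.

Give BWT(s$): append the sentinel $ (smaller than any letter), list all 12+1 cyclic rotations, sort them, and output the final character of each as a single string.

e$bbdadbecead

rank  rotation       last
    0  $abdbbaedcdee  e
    1  abdbbaedcdee$  $
    2  aedcdee$abdbb  b
    3  baedcdee$abdb  b
    4  bbaedcdee$abd  d
    5  bdbbaedcdee$a  a
    6  cdee$abdbbaed  d
    7  dbbaedcdee$ab  b
    8  dcdee$abdbbae  e
    9  dee$abdbbaedc  c
   10  e$abdbbaedcde  e
   11  edcdee$abdbba  a
   12  ee$abdbbaedcd  d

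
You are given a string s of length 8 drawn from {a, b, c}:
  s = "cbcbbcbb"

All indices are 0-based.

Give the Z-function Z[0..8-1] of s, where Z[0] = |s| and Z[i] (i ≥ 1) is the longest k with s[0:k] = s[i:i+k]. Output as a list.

[8, 0, 2, 0, 0, 2, 0, 0]

Z[0]=8
i=1: outside box; Z[1]=0
i=2: outside box; Z[2]=2 scan→box=[2,4)
i=3: min(r-i=1, Z[1]=0)=0; Z[3]=0
i=4: outside box; Z[4]=0
i=5: outside box; Z[5]=2 scan→box=[5,7)
i=6: min(r-i=1, Z[1]=0)=0; Z[6]=0
i=7: outside box; Z[7]=0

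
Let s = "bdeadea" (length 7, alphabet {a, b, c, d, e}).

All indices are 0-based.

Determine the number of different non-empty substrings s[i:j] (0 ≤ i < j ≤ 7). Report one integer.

rank | idx | suffix
   0 |   6 | a
   1 |   3 | adea
   2 |   0 | bdeadea
   3 |   4 | dea
   4 |   1 | deadea
   5 |   5 | ea
   6 |   2 | eadea

SA = [6, 3, 0, 4, 1, 5, 2]
[i] adj suffixes → lcp
  [1] 6/3 → 1 ('a')
  [2] 3/0 → 0 ('')
  [3] 0/4 → 0 ('')
  [4] 4/1 → 3 ('dea')
  [5] 1/5 → 0 ('')
  [6] 5/2 → 2 ('ea')

n(n+1)/2 = 7·8/2 = 28
Σ LCP = 0 + 1 + 0 + 0 + 3 + 0 + 2 = 6
distinct = 28 − 6 = 22

22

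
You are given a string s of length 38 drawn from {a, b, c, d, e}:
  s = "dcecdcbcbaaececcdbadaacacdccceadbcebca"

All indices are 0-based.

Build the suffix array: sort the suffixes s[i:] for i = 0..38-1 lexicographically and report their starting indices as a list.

[37, 20, 9, 21, 23, 18, 30, 10, 8, 17, 35, 6, 32, 36, 22, 7, 5, 26, 14, 27, 15, 3, 24, 28, 33, 12, 1, 19, 16, 31, 4, 25, 0, 29, 34, 13, 2, 11]

sorted suffixes:
  #0 SA[0]=37  'a'
  #1 SA[1]=20  'aacacdccceadbcebca'
  #2 SA[2]=9  'aaececcdbadaacacdccceadbcebca'
  #3 SA[3]=21  'acacdccceadbcebca'
  #4 SA[4]=23  'acdccceadbcebca'
  #5 SA[5]=18  'adaacacdccceadbcebca'
  #6 SA[6]=30  'adbcebca'
  #7 SA[7]=10  'aececcdbadaacacdccceadbcebca'
  #8 SA[8]=8  'baaececcdbadaacacdccceadbcebca'
  #9 SA[9]=17  'badaacacdccceadbcebca'
  #10 SA[10]=35  'bca'
  #11 SA[11]=6  'bcbaaececcdbadaacacdccceadbcebca'
  #12 SA[12]=32  'bcebca'
  #13 SA[13]=36  'ca'
  #14 SA[14]=22  'cacdccceadbcebca'
  #15 SA[15]=7  'cbaaececcdbadaacacdccceadbcebca'
  #16 SA[16]=5  'cbcbaaececcdbadaacacdccceadbcebca'
  #17 SA[17]=26  'ccceadbcebca'
  #18 SA[18]=14  'ccdbadaacacdccceadbcebca'
  #19 SA[19]=27  'cceadbcebca'
  #20 SA[20]=15  'cdbadaacacdccceadbcebca'
  #21 SA[21]=3  'cdcbcbaaececcdbadaacacdccceadbcebca'
  #22 SA[22]=24  'cdccceadbcebca'
  #23 SA[23]=28  'ceadbcebca'
  #24 SA[24]=33  'cebca'
  #25 SA[25]=12  'ceccdbadaacacdccceadbcebca'
  #26 SA[26]=1  'cecdcbcbaaececcdbadaacacdccceadbcebca'
  #27 SA[27]=19  'daacacdccceadbcebca'
  #28 SA[28]=16  'dbadaacacdccceadbcebca'
  #29 SA[29]=31  'dbcebca'
  #30 SA[30]=4  'dcbcbaaececcdbadaacacdccceadbcebca'
  #31 SA[31]=25  'dccceadbcebca'
  #32 SA[32]=0  'dcecdcbcbaaececcdbadaacacdccceadbcebca'
  #33 SA[33]=29  'eadbcebca'
  #34 SA[34]=34  'ebca'
  #35 SA[35]=13  'eccdbadaacacdccceadbcebca'
  #36 SA[36]=2  'ecdcbcbaaececcdbadaacacdccceadbcebca'
  #37 SA[37]=11  'ececcdbadaacacdccceadbcebca'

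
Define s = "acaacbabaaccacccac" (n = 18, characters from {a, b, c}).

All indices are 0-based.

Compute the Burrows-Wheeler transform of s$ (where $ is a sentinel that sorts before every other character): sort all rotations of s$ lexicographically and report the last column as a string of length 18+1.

ccbbc$aacacaaccacaa

rank  rotation             last
    0  $acaacbabaaccacccac  c
    1  aacbabaaccacccac$ac  c
    2  aaccacccac$acaacbab  b
    3  abaaccacccac$acaacb  b
    4  ac$acaacbabaaccaccc  c
    5  acaacbabaaccacccac$  $
    6  acbabaaccacccac$aca  a
    7  accacccac$acaacbaba  a
    8  acccac$acaacbabaacc  c
    9  baaccacccac$acaacba  a
   10  babaaccacccac$acaac  c
   11  c$acaacbabaaccaccca  a
   12  caacbabaaccacccac$a  a
   13  cac$acaacbabaaccacc  c
   14  cacccac$acaacbabaac  c
   15  cbabaaccacccac$acaa  a
   16  ccac$acaacbabaaccac  c
   17  ccacccac$acaacbabaa  a
   18  cccac$acaacbabaacca  a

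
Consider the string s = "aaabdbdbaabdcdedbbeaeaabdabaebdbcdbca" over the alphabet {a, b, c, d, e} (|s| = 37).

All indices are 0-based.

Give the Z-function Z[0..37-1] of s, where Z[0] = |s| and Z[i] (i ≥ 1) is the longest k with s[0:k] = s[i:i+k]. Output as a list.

Z[0]=37
i=1: fresh scan; Z[1]=2 scan→box=[1,3)
i=2: min(r-i=1, Z[1]=2)=1; Z[2]=1
i=3: fresh scan; Z[3]=0
i=4: fresh scan; Z[4]=0
i=5: fresh scan; Z[5]=0
i=6: fresh scan; Z[6]=0
i=7: fresh scan; Z[7]=0
i=8: fresh scan; Z[8]=2 scan→box=[8,10)
i=9: min(r-i=1, Z[1]=2)=1; Z[9]=1
i=10: fresh scan; Z[10]=0
i=11: fresh scan; Z[11]=0
i=12: fresh scan; Z[12]=0
i=13: fresh scan; Z[13]=0
i=14: fresh scan; Z[14]=0
i=15: fresh scan; Z[15]=0
i=16: fresh scan; Z[16]=0
i=17: fresh scan; Z[17]=0
i=18: fresh scan; Z[18]=0
i=19: fresh scan; Z[19]=1 scan→box=[19,20)
i=20: fresh scan; Z[20]=0
i=21: fresh scan; Z[21]=2 scan→box=[21,23)
i=22: min(r-i=1, Z[1]=2)=1; Z[22]=1
i=23: fresh scan; Z[23]=0
i=24: fresh scan; Z[24]=0
i=25: fresh scan; Z[25]=1 scan→box=[25,26)
i=26: fresh scan; Z[26]=0
i=27: fresh scan; Z[27]=1 scan→box=[27,28)
i=28: fresh scan; Z[28]=0
i=29: fresh scan; Z[29]=0
i=30: fresh scan; Z[30]=0
i=31: fresh scan; Z[31]=0
i=32: fresh scan; Z[32]=0
i=33: fresh scan; Z[33]=0
i=34: fresh scan; Z[34]=0
i=35: fresh scan; Z[35]=0
i=36: fresh scan; Z[36]=1 scan→box=[36,37)

[37, 2, 1, 0, 0, 0, 0, 0, 2, 1, 0, 0, 0, 0, 0, 0, 0, 0, 0, 1, 0, 2, 1, 0, 0, 1, 0, 1, 0, 0, 0, 0, 0, 0, 0, 0, 1]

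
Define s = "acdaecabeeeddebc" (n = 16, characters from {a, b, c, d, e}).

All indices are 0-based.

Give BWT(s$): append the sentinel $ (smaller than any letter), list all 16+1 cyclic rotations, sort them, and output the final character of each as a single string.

cc$deabeaceddaeeb

rank  rotation           last
    0  $acdaecabeeeddebc  c
    1  abeeeddebc$acdaec  c
    2  acdaecabeeeddebc$  $
    3  aecabeeeddebc$acd  d
    4  bc$acdaecabeeedde  e
    5  beeeddebc$acdaeca  a
    6  c$acdaecabeeeddeb  b
    7  cabeeeddebc$acdae  e
    8  cdaecabeeeddebc$a  a
    9  daecabeeeddebc$ac  c
   10  ddebc$acdaecabeee  e
   11  debc$acdaecabeeed  d
   12  ebc$acdaecabeeedd  d
   13  ecabeeeddebc$acda  a
   14  eddebc$acdaecabee  e
   15  eeddebc$acdaecabe  e
   16  eeeddebc$acdaecab  b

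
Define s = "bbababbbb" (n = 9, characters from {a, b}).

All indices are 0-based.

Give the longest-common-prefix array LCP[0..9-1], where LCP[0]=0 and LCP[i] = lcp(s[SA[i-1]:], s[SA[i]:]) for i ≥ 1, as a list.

sorted suffixes:
  #0 SA[0]=2  'ababbbb'
  #1 SA[1]=4  'abbbb'
  #2 SA[2]=8  'b'
  #3 SA[3]=1  'bababbbb'
  #4 SA[4]=3  'babbbb'
  #5 SA[5]=7  'bb'
  #6 SA[6]=0  'bbababbbb'
  #7 SA[7]=6  'bbb'
  #8 SA[8]=5  'bbbb'

SA = [2, 4, 8, 1, 3, 7, 0, 6, 5]
i: (SA[i-1],SA[i]) lcp shared
  1: (2,4) 2 'ab'
  2: (4,8) 0 ''
  3: (8,1) 1 'b'
  4: (1,3) 3 'bab'
  5: (3,7) 1 'b'
  6: (7,0) 2 'bb'
  7: (0,6) 2 'bb'
  8: (6,5) 3 'bbb'

[0, 2, 0, 1, 3, 1, 2, 2, 3]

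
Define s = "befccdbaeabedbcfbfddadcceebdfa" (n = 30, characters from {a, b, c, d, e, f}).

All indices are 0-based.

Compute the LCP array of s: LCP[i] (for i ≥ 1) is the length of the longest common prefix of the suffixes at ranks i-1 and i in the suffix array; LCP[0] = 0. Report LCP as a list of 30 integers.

[0, 1, 1, 1, 0, 1, 1, 1, 2, 1, 0, 2, 1, 1, 1, 0, 1, 2, 1, 1, 1, 0, 1, 1, 1, 1, 0, 1, 1, 1]

sorted suffixes:
  #0 SA[0]=29  'a'
  #1 SA[1]=9  'abedbcfbfddadcceebdfa'
  #2 SA[2]=20  'adcceebdfa'
  #3 SA[3]=7  'aeabedbcfbfddadcceebdfa'
  #4 SA[4]=6  'baeabedbcfbfddadcceebdfa'
  #5 SA[5]=13  'bcfbfddadcceebdfa'
  #6 SA[6]=26  'bdfa'
  #7 SA[7]=10  'bedbcfbfddadcceebdfa'
  #8 SA[8]=0  'befccdbaeabedbcfbfddadcceebdfa'
  #9 SA[9]=16  'bfddadcceebdfa'
  #10 SA[10]=3  'ccdbaeabedbcfbfddadcceebdfa'
  #11 SA[11]=22  'cceebdfa'
  #12 SA[12]=4  'cdbaeabedbcfbfddadcceebdfa'
  #13 SA[13]=23  'ceebdfa'
  #14 SA[14]=14  'cfbfddadcceebdfa'
  #15 SA[15]=19  'dadcceebdfa'
  #16 SA[16]=5  'dbaeabedbcfbfddadcceebdfa'
  #17 SA[17]=12  'dbcfbfddadcceebdfa'
  #18 SA[18]=21  'dcceebdfa'
  #19 SA[19]=18  'ddadcceebdfa'
  #20 SA[20]=27  'dfa'
  #21 SA[21]=8  'eabedbcfbfddadcceebdfa'
  #22 SA[22]=25  'ebdfa'
  #23 SA[23]=11  'edbcfbfddadcceebdfa'
  #24 SA[24]=24  'eebdfa'
  #25 SA[25]=1  'efccdbaeabedbcfbfddadcceebdfa'
  #26 SA[26]=28  'fa'
  #27 SA[27]=15  'fbfddadcceebdfa'
  #28 SA[28]=2  'fccdbaeabedbcfbfddadcceebdfa'
  #29 SA[29]=17  'fddadcceebdfa'

SA = [29, 9, 20, 7, 6, 13, 26, 10, 0, 16, 3, 22, 4, 23, 14, 19, 5, 12, 21, 18, 27, 8, 25, 11, 24, 1, 28, 15, 2, 17]
[i] adj suffixes → lcp
  [1] 29/9 → 1 ('a')
  [2] 9/20 → 1 ('a')
  [3] 20/7 → 1 ('a')
  [4] 7/6 → 0 ('')
  [5] 6/13 → 1 ('b')
  [6] 13/26 → 1 ('b')
  [7] 26/10 → 1 ('b')
  [8] 10/0 → 2 ('be')
  [9] 0/16 → 1 ('b')
  [10] 16/3 → 0 ('')
  [11] 3/22 → 2 ('cc')
  [12] 22/4 → 1 ('c')
  [13] 4/23 → 1 ('c')
  [14] 23/14 → 1 ('c')
  [15] 14/19 → 0 ('')
  [16] 19/5 → 1 ('d')
  [17] 5/12 → 2 ('db')
  [18] 12/21 → 1 ('d')
  [19] 21/18 → 1 ('d')
  [20] 18/27 → 1 ('d')
  [21] 27/8 → 0 ('')
  [22] 8/25 → 1 ('e')
  [23] 25/11 → 1 ('e')
  [24] 11/24 → 1 ('e')
  [25] 24/1 → 1 ('e')
  [26] 1/28 → 0 ('')
  [27] 28/15 → 1 ('f')
  [28] 15/2 → 1 ('f')
  [29] 2/17 → 1 ('f')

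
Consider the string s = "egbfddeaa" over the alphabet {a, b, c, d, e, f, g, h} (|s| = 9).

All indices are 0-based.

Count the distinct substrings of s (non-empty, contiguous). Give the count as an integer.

rank→(start, suffix):
  0 → (8, 'a')
  1 → (7, 'aa')
  2 → (2, 'bfddeaa')
  3 → (4, 'ddeaa')
  4 → (5, 'deaa')
  5 → (6, 'eaa')
  6 → (0, 'egbfddeaa')
  7 → (3, 'fddeaa')
  8 → (1, 'gbfddeaa')

SA = [8, 7, 2, 4, 5, 6, 0, 3, 1]
[i] adj suffixes → lcp
  [1] 8/7 → 1 ('a')
  [2] 7/2 → 0 ('')
  [3] 2/4 → 0 ('')
  [4] 4/5 → 1 ('d')
  [5] 5/6 → 0 ('')
  [6] 6/0 → 1 ('e')
  [7] 0/3 → 0 ('')
  [8] 3/1 → 0 ('')

n(n+1)/2 = 9·10/2 = 45
Σ LCP = 0 + 1 + 0 + 0 + 1 + 0 + 1 + 0 + 0 = 3
distinct = 45 − 3 = 42

42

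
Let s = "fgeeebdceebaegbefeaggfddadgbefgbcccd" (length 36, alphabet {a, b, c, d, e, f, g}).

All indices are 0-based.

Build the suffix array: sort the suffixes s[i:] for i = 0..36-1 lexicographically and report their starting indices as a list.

[24, 11, 18, 10, 31, 5, 14, 27, 32, 33, 34, 7, 35, 23, 6, 22, 25, 17, 9, 4, 8, 3, 2, 15, 28, 12, 21, 16, 29, 0, 30, 13, 26, 1, 20, 19]

sorted suffixes:
  #0 SA[0]=24  'adgbefgbcccd'
  #1 SA[1]=11  'aegbefeaggfddadgbefgbcccd'
  #2 SA[2]=18  'aggfddadgbefgbcccd'
  #3 SA[3]=10  'baegbefeaggfddadgbefgbcccd'
  #4 SA[4]=31  'bcccd'
  #5 SA[5]=5  'bdceebaegbefeaggfddadgbefgbcccd'
  #6 SA[6]=14  'befeaggfddadgbefgbcccd'
  #7 SA[7]=27  'befgbcccd'
  #8 SA[8]=32  'cccd'
  #9 SA[9]=33  'ccd'
  #10 SA[10]=34  'cd'
  #11 SA[11]=7  'ceebaegbefeaggfddadgbefgbcccd'
  #12 SA[12]=35  'd'
  #13 SA[13]=23  'dadgbefgbcccd'
  #14 SA[14]=6  'dceebaegbefeaggfddadgbefgbcccd'
  #15 SA[15]=22  'ddadgbefgbcccd'
  #16 SA[16]=25  'dgbefgbcccd'
  #17 SA[17]=17  'eaggfddadgbefgbcccd'
  #18 SA[18]=9  'ebaegbefeaggfddadgbefgbcccd'
  #19 SA[19]=4  'ebdceebaegbefeaggfddadgbefgbcccd'
  #20 SA[20]=8  'eebaegbefeaggfddadgbefgbcccd'
  #21 SA[21]=3  'eebdceebaegbefeaggfddadgbefgbcccd'
  #22 SA[22]=2  'eeebdceebaegbefeaggfddadgbefgbcccd'
  #23 SA[23]=15  'efeaggfddadgbefgbcccd'
  #24 SA[24]=28  'efgbcccd'
  #25 SA[25]=12  'egbefeaggfddadgbefgbcccd'
  #26 SA[26]=21  'fddadgbefgbcccd'
  #27 SA[27]=16  'feaggfddadgbefgbcccd'
  #28 SA[28]=29  'fgbcccd'
  #29 SA[29]=0  'fgeeebdceebaegbefeaggfddadgbefgbcccd'
  #30 SA[30]=30  'gbcccd'
  #31 SA[31]=13  'gbefeaggfddadgbefgbcccd'
  #32 SA[32]=26  'gbefgbcccd'
  #33 SA[33]=1  'geeebdceebaegbefeaggfddadgbefgbcccd'
  #34 SA[34]=20  'gfddadgbefgbcccd'
  #35 SA[35]=19  'ggfddadgbefgbcccd'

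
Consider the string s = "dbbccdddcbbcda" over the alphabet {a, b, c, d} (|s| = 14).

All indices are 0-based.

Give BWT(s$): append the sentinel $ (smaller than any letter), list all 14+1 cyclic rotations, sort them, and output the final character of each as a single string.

addcbbdbbcc$ddc

rank  rotation         last
    0  $dbbccdddcbbcda  a
    1  a$dbbccdddcbbcd  d
    2  bbccdddcbbcda$d  d
    3  bbcda$dbbccdddc  c
    4  bccdddcbbcda$db  b
    5  bcda$dbbccdddcb  b
    6  cbbcda$dbbccddd  d
    7  ccdddcbbcda$dbb  b
    8  cda$dbbccdddcbb  b
    9  cdddcbbcda$dbbc  c
   10  da$dbbccdddcbbc  c
   11  dbbccdddcbbcda$  $
   12  dcbbcda$dbbccdd  d
   13  ddcbbcda$dbbccd  d
   14  dddcbbcda$dbbcc  c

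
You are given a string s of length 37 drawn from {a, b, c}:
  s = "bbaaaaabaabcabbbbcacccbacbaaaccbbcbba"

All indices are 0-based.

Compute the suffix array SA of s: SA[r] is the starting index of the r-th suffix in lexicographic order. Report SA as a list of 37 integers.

[36, 2, 3, 4, 26, 5, 8, 27, 6, 12, 9, 23, 28, 18, 35, 1, 25, 7, 22, 34, 0, 13, 14, 15, 31, 10, 16, 32, 11, 17, 24, 21, 33, 30, 20, 29, 19]

sorted suffixes:
  #0 SA[0]=36  'a'
  #1 SA[1]=2  'aaaaabaabcabbbbcacccbacbaaaccbbcbba'
  #2 SA[2]=3  'aaaabaabcabbbbcacccbacbaaaccbbcbba'
  #3 SA[3]=4  'aaabaabcabbbbcacccbacbaaaccbbcbba'
  #4 SA[4]=26  'aaaccbbcbba'
  #5 SA[5]=5  'aabaabcabbbbcacccbacbaaaccbbcbba'
  #6 SA[6]=8  'aabcabbbbcacccbacbaaaccbbcbba'
  #7 SA[7]=27  'aaccbbcbba'
  #8 SA[8]=6  'abaabcabbbbcacccbacbaaaccbbcbba'
  #9 SA[9]=12  'abbbbcacccbacbaaaccbbcbba'
  #10 SA[10]=9  'abcabbbbcacccbacbaaaccbbcbba'
  #11 SA[11]=23  'acbaaaccbbcbba'
  #12 SA[12]=28  'accbbcbba'
  #13 SA[13]=18  'acccbacbaaaccbbcbba'
  #14 SA[14]=35  'ba'
  #15 SA[15]=1  'baaaaabaabcabbbbcacccbacbaaaccbbcbba'
  #16 SA[16]=25  'baaaccbbcbba'
  #17 SA[17]=7  'baabcabbbbcacccbacbaaaccbbcbba'
  #18 SA[18]=22  'bacbaaaccbbcbba'
  #19 SA[19]=34  'bba'
  #20 SA[20]=0  'bbaaaaabaabcabbbbcacccbacbaaaccbbcbba'
  #21 SA[21]=13  'bbbbcacccbacbaaaccbbcbba'
  #22 SA[22]=14  'bbbcacccbacbaaaccbbcbba'
  #23 SA[23]=15  'bbcacccbacbaaaccbbcbba'
  #24 SA[24]=31  'bbcbba'
  #25 SA[25]=10  'bcabbbbcacccbacbaaaccbbcbba'
  #26 SA[26]=16  'bcacccbacbaaaccbbcbba'
  #27 SA[27]=32  'bcbba'
  #28 SA[28]=11  'cabbbbcacccbacbaaaccbbcbba'
  #29 SA[29]=17  'cacccbacbaaaccbbcbba'
  #30 SA[30]=24  'cbaaaccbbcbba'
  #31 SA[31]=21  'cbacbaaaccbbcbba'
  #32 SA[32]=33  'cbba'
  #33 SA[33]=30  'cbbcbba'
  #34 SA[34]=20  'ccbacbaaaccbbcbba'
  #35 SA[35]=29  'ccbbcbba'
  #36 SA[36]=19  'cccbacbaaaccbbcbba'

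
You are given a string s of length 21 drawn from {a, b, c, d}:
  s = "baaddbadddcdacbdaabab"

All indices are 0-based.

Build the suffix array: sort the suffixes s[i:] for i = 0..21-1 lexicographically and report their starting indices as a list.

rank | idx | suffix
   0 |  16 | aabab
   1 |   1 | aaddbadddcdacbdaabab
   2 |  19 | ab
   3 |  17 | abab
   4 |  12 | acbdaabab
   5 |   2 | addbadddcdacbdaabab
   6 |   6 | adddcdacbdaabab
   7 |  20 | b
   8 |   0 | baaddbadddcdacbdaabab
   9 |  18 | bab
  10 |   5 | badddcdacbdaabab
  11 |  14 | bdaabab
  12 |  13 | cbdaabab
  13 |  10 | cdacbdaabab
  14 |  15 | daabab
  15 |  11 | dacbdaabab
  16 |   4 | dbadddcdacbdaabab
  17 |   9 | dcdacbdaabab
  18 |   3 | ddbadddcdacbdaabab
  19 |   8 | ddcdacbdaabab
  20 |   7 | dddcdacbdaabab

[16, 1, 19, 17, 12, 2, 6, 20, 0, 18, 5, 14, 13, 10, 15, 11, 4, 9, 3, 8, 7]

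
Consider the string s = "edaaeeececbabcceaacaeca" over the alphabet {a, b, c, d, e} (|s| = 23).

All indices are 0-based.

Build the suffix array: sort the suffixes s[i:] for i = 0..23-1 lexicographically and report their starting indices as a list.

rank | idx | suffix
   0 |  22 | a
   1 |  16 | aacaeca
   2 |   2 | aaeeececbabcceaacaeca
   3 |  11 | abcceaacaeca
   4 |  17 | acaeca
   5 |  19 | aeca
   6 |   3 | aeeececbabcceaacaeca
   7 |  10 | babcceaacaeca
   8 |  12 | bcceaacaeca
   9 |  21 | ca
  10 |  18 | caeca
  11 |   9 | cbabcceaacaeca
  12 |  13 | cceaacaeca
  13 |  14 | ceaacaeca
  14 |   7 | cecbabcceaacaeca
  15 |   1 | daaeeececbabcceaacaeca
  16 |  15 | eaacaeca
  17 |  20 | eca
  18 |   8 | ecbabcceaacaeca
  19 |   6 | ececbabcceaacaeca
  20 |   0 | edaaeeececbabcceaacaeca
  21 |   5 | eececbabcceaacaeca
  22 |   4 | eeececbabcceaacaeca

[22, 16, 2, 11, 17, 19, 3, 10, 12, 21, 18, 9, 13, 14, 7, 1, 15, 20, 8, 6, 0, 5, 4]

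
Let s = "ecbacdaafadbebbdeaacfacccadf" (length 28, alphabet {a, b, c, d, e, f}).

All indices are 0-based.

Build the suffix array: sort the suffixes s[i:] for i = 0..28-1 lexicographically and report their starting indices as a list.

[17, 6, 21, 3, 18, 9, 25, 7, 2, 13, 14, 11, 24, 1, 23, 22, 4, 19, 5, 10, 15, 26, 16, 12, 0, 27, 20, 8]

sorted suffixes:
  #0 SA[0]=17  'aacfacccadf'
  #1 SA[1]=6  'aafadbebbdeaacfacccadf'
  #2 SA[2]=21  'acccadf'
  #3 SA[3]=3  'acdaafadbebbdeaacfacccadf'
  #4 SA[4]=18  'acfacccadf'
  #5 SA[5]=9  'adbebbdeaacfacccadf'
  #6 SA[6]=25  'adf'
  #7 SA[7]=7  'afadbebbdeaacfacccadf'
  #8 SA[8]=2  'bacdaafadbebbdeaacfacccadf'
  #9 SA[9]=13  'bbdeaacfacccadf'
  #10 SA[10]=14  'bdeaacfacccadf'
  #11 SA[11]=11  'bebbdeaacfacccadf'
  #12 SA[12]=24  'cadf'
  #13 SA[13]=1  'cbacdaafadbebbdeaacfacccadf'
  #14 SA[14]=23  'ccadf'
  #15 SA[15]=22  'cccadf'
  #16 SA[16]=4  'cdaafadbebbdeaacfacccadf'
  #17 SA[17]=19  'cfacccadf'
  #18 SA[18]=5  'daafadbebbdeaacfacccadf'
  #19 SA[19]=10  'dbebbdeaacfacccadf'
  #20 SA[20]=15  'deaacfacccadf'
  #21 SA[21]=26  'df'
  #22 SA[22]=16  'eaacfacccadf'
  #23 SA[23]=12  'ebbdeaacfacccadf'
  #24 SA[24]=0  'ecbacdaafadbebbdeaacfacccadf'
  #25 SA[25]=27  'f'
  #26 SA[26]=20  'facccadf'
  #27 SA[27]=8  'fadbebbdeaacfacccadf'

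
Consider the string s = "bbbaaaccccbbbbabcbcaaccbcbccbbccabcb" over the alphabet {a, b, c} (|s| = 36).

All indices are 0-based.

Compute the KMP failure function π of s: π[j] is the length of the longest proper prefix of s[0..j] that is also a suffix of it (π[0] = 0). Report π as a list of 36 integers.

π[0] = 0
j=1 s[j]='b': π[1]=1 (border 'b')
j=2 s[j]='b': π[2]=2 (border 'bb')
j=3 s[j]='a': k: 2→1→0; π[3]=0 (border '')
j=4 s[j]='a': π[4]=0 (border '')
j=5 s[j]='a': π[5]=0 (border '')
j=6 s[j]='c': π[6]=0 (border '')
j=7 s[j]='c': π[7]=0 (border '')
j=8 s[j]='c': π[8]=0 (border '')
j=9 s[j]='c': π[9]=0 (border '')
j=10 s[j]='b': π[10]=1 (border 'b')
j=11 s[j]='b': π[11]=2 (border 'bb')
j=12 s[j]='b': π[12]=3 (border 'bbb')
j=13 s[j]='b': k: 3→2; π[13]=3 (border 'bbb')
j=14 s[j]='a': π[14]=4 (border 'bbba')
j=15 s[j]='b': k: 4→0; π[15]=1 (border 'b')
j=16 s[j]='c': k: 1→0; π[16]=0 (border '')
j=17 s[j]='b': π[17]=1 (border 'b')
j=18 s[j]='c': k: 1→0; π[18]=0 (border '')
j=19 s[j]='a': π[19]=0 (border '')
j=20 s[j]='a': π[20]=0 (border '')
j=21 s[j]='c': π[21]=0 (border '')
j=22 s[j]='c': π[22]=0 (border '')
j=23 s[j]='b': π[23]=1 (border 'b')
j=24 s[j]='c': k: 1→0; π[24]=0 (border '')
j=25 s[j]='b': π[25]=1 (border 'b')
j=26 s[j]='c': k: 1→0; π[26]=0 (border '')
j=27 s[j]='c': π[27]=0 (border '')
j=28 s[j]='b': π[28]=1 (border 'b')
j=29 s[j]='b': π[29]=2 (border 'bb')
j=30 s[j]='c': k: 2→1→0; π[30]=0 (border '')
j=31 s[j]='c': π[31]=0 (border '')
j=32 s[j]='a': π[32]=0 (border '')
j=33 s[j]='b': π[33]=1 (border 'b')
j=34 s[j]='c': k: 1→0; π[34]=0 (border '')
j=35 s[j]='b': π[35]=1 (border 'b')

[0, 1, 2, 0, 0, 0, 0, 0, 0, 0, 1, 2, 3, 3, 4, 1, 0, 1, 0, 0, 0, 0, 0, 1, 0, 1, 0, 0, 1, 2, 0, 0, 0, 1, 0, 1]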